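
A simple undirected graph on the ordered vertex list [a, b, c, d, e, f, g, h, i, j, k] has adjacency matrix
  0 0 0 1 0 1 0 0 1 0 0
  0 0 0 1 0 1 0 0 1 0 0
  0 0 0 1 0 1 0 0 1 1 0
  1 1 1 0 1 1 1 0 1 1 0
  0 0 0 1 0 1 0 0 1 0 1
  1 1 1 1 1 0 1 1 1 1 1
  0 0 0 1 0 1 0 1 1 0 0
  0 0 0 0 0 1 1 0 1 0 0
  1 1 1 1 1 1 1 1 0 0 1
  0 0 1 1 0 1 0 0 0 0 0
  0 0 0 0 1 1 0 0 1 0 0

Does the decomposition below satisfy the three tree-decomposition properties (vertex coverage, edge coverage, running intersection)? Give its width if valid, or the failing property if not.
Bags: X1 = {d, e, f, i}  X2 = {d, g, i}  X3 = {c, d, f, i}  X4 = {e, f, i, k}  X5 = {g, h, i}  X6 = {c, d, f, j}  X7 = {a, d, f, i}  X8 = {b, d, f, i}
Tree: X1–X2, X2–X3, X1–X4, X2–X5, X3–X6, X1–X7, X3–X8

No — edge (f,g) lies in no bag.

A tree decomposition must satisfy three properties: every vertex lies in some bag; for every edge, both endpoints lie together in some bag; and for every vertex, the bags containing it form a connected subtree. Here edge (f,g) lies in no bag, so the decomposition is invalid.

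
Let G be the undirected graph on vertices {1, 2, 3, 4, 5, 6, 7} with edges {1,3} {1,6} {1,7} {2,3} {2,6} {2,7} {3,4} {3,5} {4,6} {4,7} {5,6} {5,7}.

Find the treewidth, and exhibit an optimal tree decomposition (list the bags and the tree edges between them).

Each bag holds 4 vertices, so the decomposition has width 3, which upper-bounds the treewidth. For the lower bound: the 4 vertex sets {2,6}, {4,7}, {3}, {5} are disjoint, each induces a connected subgraph, and every pair is joined by at least one edge of G. Contracting each set to a single vertex therefore yields K_{4} as a minor, and since treewidth is minor-monotone, tw(G) ≥ tw(K_{4}) = 3. Combining the bounds, tw(G) = 3.

Treewidth 3.
One optimal decomposition is:
Bags: B1 = {2, 3, 6, 7}  B2 = {3, 4, 6, 7}  B3 = {3, 5, 6, 7}  B4 = {1, 3, 6, 7}
Tree: B1–B2, B2–B3, B3–B4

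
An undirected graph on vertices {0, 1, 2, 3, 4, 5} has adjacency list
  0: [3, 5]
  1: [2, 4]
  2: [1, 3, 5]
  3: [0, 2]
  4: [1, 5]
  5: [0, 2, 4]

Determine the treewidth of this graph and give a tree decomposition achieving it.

Treewidth 2.
One optimal decomposition is:
Bags: B1 = {1, 2, 4}  B2 = {2, 4, 5}  B3 = {2, 3, 5}  B4 = {0, 3, 5}
Tree: B1–B2, B2–B3, B3–B4

Every bag has size at most 3, so the width is 3 − 1 = 2 and tw(G) ≤ 2. The edges 1–4–5–2–1 form a cycle, so G is not a tree and its treewidth is at least 2. Hence tw(G) = 2 exactly.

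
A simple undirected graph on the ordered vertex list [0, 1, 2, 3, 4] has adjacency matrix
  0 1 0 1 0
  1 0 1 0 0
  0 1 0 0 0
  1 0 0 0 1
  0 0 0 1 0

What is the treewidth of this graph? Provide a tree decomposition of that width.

Every bag has size at most 2, so the width is 2 − 1 = 1 and tw(G) ≤ 1. Any graph with an edge has treewidth ≥ 1, and G has the edge 2–1. The upper and lower bounds meet at 1, so that is the treewidth.

Treewidth 1.
One such decomposition:
Bags: B1 = {1, 2}  B2 = {0, 1}  B3 = {0, 3}  B4 = {3, 4}
Tree: B1–B2, B2–B3, B3–B4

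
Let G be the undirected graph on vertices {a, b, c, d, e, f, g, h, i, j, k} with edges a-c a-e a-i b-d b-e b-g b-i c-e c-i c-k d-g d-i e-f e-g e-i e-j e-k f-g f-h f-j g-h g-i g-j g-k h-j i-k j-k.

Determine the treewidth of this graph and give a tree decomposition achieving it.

Treewidth 3.
Bags: B1 = {b, e, g, i}  B2 = {e, g, i, k}  B3 = {c, e, i, k}  B4 = {e, g, j, k}  B5 = {a, c, e, i}  B6 = {e, f, g, j}  B7 = {f, g, h, j}  B8 = {b, d, g, i}
Tree: B1–B2, B2–B3, B2–B4, B3–B5, B4–B6, B6–B7, B1–B8

The largest bag has 4 vertices, giving width 3; this decomposition certifies tw(G) ≤ 3. On the other hand G contains the 4-clique {b, d, g, i}. A clique must lie in a single bag of any decomposition, so no decomposition can have width below 3. Hence tw(G) = 3 exactly.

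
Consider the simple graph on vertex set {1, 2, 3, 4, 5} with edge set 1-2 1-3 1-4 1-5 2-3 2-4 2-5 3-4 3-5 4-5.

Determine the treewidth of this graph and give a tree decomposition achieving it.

Treewidth 4.
One optimal decomposition is:
Bags: B1 = {1, 2, 3, 4, 5}
Tree: (single bag)

With just one bag of size 5, the width is 5 − 1 = 4, so tw(G) ≤ 4. On the other hand G contains the 5-clique {1, 2, 3, 4, 5}. A clique must lie in a single bag of any decomposition, so no decomposition can have width below 4. The upper and lower bounds meet at 4, so that is the treewidth.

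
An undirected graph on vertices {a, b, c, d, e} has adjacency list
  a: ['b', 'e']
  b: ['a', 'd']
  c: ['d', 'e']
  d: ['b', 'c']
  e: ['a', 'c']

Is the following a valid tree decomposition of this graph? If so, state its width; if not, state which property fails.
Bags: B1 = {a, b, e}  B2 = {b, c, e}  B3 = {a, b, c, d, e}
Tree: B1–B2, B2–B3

No — bags containing vertex a are not connected in the tree.

A tree decomposition must satisfy three properties: every vertex lies in some bag; for every edge, both endpoints lie together in some bag; and for every vertex, the bags containing it form a connected subtree. Here bags containing vertex a are not connected in the tree, so the decomposition is invalid.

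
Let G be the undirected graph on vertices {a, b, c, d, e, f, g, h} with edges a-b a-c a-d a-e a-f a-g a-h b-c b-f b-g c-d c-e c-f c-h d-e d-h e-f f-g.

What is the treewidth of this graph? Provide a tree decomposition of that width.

Each bag holds 4 vertices, so the decomposition has width 3, which upper-bounds the treewidth. Conversely, {a, b, f, g} is a clique of size 4, and the vertices of any clique must share a bag in every tree decomposition; so some bag has ≥ 4 vertices and tw(G) ≥ 3. Hence tw(G) = 3 exactly.

Treewidth 3.
Bags: B1 = {a, b, c, f}  B2 = {a, c, e, f}  B3 = {a, c, d, e}  B4 = {a, b, f, g}  B5 = {a, c, d, h}
Tree: B1–B2, B2–B3, B1–B4, B3–B5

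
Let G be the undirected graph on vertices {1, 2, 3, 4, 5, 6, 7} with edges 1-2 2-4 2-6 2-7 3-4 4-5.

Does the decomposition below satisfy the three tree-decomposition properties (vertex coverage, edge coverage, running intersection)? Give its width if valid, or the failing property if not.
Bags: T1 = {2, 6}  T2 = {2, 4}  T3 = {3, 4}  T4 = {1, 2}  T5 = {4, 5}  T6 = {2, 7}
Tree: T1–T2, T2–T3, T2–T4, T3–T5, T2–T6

Yes; width 1.

Checking the three conditions: (i) the bags cover all of {1, 2, 3, 4, 5, 6, 7}; (ii) for each edge, some bag contains both endpoints; (iii) the bags containing any fixed vertex form a subtree. All hold, so the decomposition is valid with width 2 − 1 = 1.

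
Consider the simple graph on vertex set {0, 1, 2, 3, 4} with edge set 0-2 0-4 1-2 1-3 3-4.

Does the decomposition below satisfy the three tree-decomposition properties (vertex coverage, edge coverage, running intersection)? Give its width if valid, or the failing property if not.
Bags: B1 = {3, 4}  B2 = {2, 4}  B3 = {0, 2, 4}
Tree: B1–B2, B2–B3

No — vertex 1 appears in no bag.

A tree decomposition must satisfy three properties: every vertex lies in some bag; for every edge, both endpoints lie together in some bag; and for every vertex, the bags containing it form a connected subtree. Here vertex 1 appears in no bag, so the decomposition is invalid.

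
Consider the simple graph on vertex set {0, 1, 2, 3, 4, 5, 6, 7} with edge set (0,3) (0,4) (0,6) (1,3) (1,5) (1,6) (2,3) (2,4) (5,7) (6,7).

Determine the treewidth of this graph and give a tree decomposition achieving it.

Every bag has size at most 3, so the width is 3 − 1 = 2 and tw(G) ≤ 2. The edges 5–7–6–1–5 form a cycle, so G is not a tree and its treewidth is at least 2. Combining the bounds, tw(G) = 2.

Treewidth 2.
Bags: B1 = {1, 5, 7}  B2 = {1, 6, 7}  B3 = {1, 3, 6}  B4 = {0, 3, 6}  B5 = {0, 2, 3}  B6 = {0, 2, 4}
Tree: B1–B2, B2–B3, B3–B4, B4–B5, B5–B6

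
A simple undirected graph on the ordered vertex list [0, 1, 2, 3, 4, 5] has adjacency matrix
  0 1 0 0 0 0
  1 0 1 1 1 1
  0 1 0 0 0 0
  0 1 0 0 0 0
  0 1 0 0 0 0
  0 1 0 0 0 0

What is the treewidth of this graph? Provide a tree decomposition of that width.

The largest bag has 2 vertices, giving width 1; this decomposition certifies tw(G) ≤ 1. G has an edge, so its treewidth is at least 1. Therefore the treewidth is 1.

Treewidth 1.
One such decomposition:
Bags: B1 = {1, 3}  B2 = {1, 5}  B3 = {1, 4}  B4 = {1, 2}  B5 = {0, 1}
Tree: B1–B2, B1–B3, B2–B4, B3–B5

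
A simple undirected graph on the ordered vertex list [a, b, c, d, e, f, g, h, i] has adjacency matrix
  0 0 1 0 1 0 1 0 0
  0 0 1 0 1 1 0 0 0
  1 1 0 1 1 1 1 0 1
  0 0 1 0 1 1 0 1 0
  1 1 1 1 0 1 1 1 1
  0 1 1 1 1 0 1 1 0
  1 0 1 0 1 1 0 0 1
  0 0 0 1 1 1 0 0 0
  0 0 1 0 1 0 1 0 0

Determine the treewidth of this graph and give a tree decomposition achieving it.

Treewidth 3.
Bags: B1 = {c, e, g, i}  B2 = {c, e, f, g}  B3 = {a, c, e, g}  B4 = {c, d, e, f}  B5 = {b, c, e, f}  B6 = {d, e, f, h}
Tree: B1–B2, B2–B3, B2–B4, B2–B5, B4–B6

The largest bag has 4 vertices, giving width 3; this decomposition certifies tw(G) ≤ 3. For the lower bound, the 4 vertices {d, e, f, h} are pairwise adjacent, and any tree decomposition puts a clique entirely inside one bag — forcing width ≥ 3. Combining the bounds, tw(G) = 3.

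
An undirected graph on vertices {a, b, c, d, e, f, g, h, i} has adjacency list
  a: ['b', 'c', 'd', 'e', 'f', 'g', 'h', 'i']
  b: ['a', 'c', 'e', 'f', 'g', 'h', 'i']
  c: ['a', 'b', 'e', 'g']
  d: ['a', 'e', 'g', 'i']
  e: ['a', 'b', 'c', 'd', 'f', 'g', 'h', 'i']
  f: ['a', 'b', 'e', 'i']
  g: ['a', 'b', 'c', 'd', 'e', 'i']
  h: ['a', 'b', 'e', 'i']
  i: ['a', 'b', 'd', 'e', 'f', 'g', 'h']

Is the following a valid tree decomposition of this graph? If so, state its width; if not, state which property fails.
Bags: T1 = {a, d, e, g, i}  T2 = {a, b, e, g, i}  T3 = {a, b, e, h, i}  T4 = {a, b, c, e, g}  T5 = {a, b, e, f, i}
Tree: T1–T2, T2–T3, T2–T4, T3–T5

Yes; width 4.

Vertex coverage: the bags together contain {a, b, c, d, e, f, g, h, i}, the full vertex set. Edge coverage: each edge of G has both endpoints in at least one bag. Running intersection: for every vertex, the bags containing it form a connected subtree. All three properties hold, so this is a valid tree decomposition of width max|bag| − 1 = 4, and hence tw(G) ≤ 4.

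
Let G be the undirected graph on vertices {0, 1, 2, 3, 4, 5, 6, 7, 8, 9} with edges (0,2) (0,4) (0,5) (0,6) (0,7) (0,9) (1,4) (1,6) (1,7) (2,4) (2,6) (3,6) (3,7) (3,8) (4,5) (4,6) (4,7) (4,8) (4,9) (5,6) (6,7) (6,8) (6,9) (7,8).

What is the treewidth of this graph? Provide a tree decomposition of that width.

Treewidth 3.
One such decomposition:
Bags: B1 = {0, 4, 6, 7}  B2 = {0, 4, 6, 9}  B3 = {4, 6, 7, 8}  B4 = {0, 2, 4, 6}  B5 = {3, 6, 7, 8}  B6 = {1, 4, 6, 7}  B7 = {0, 4, 5, 6}
Tree: B1–B2, B1–B3, B1–B4, B3–B5, B3–B6, B2–B7

Every bag has size at most 4, so the width is 4 − 1 = 3 and tw(G) ≤ 3. Conversely, {3, 6, 7, 8} is a clique of size 4, and the vertices of any clique must share a bag in every tree decomposition; so some bag has ≥ 4 vertices and tw(G) ≥ 3. Hence tw(G) = 3 exactly.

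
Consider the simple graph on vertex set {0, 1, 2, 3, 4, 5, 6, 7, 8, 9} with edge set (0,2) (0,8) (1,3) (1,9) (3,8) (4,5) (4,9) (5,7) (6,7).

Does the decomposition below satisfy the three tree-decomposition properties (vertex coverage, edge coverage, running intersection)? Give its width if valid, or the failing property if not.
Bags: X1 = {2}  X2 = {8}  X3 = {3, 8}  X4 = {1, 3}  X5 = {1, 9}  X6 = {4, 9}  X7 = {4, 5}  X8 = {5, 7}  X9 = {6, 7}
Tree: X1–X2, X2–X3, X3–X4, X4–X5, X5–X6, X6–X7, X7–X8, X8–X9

A tree decomposition must satisfy three properties: every vertex lies in some bag; for every edge, both endpoints lie together in some bag; and for every vertex, the bags containing it form a connected subtree. Here vertex 0 appears in no bag, so the decomposition is invalid.

No — vertex 0 appears in no bag.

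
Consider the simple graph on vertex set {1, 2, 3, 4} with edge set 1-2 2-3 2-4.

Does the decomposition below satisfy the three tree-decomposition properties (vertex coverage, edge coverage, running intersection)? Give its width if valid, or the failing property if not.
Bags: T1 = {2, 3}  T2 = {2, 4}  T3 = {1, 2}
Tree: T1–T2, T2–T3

Vertex coverage: the bags together contain {1, 2, 3, 4}, the full vertex set. Edge coverage: each edge of G has both endpoints in at least one bag. Running intersection: for every vertex, the bags containing it form a connected subtree. All three properties hold, so this is a valid tree decomposition of width max|bag| − 1 = 1, and hence tw(G) ≤ 1.

Yes; width 1.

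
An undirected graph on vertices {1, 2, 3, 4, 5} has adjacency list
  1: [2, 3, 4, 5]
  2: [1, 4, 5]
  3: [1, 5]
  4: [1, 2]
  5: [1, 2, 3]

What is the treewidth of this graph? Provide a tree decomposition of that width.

Every bag has size at most 3, so the width is 3 − 1 = 2 and tw(G) ≤ 2. Conversely, {1, 2, 4} is a clique of size 3, and the vertices of any clique must share a bag in every tree decomposition; so some bag has ≥ 3 vertices and tw(G) ≥ 2. Combining the bounds, tw(G) = 2.

Treewidth 2.
One such decomposition:
Bags: B1 = {1, 2, 5}  B2 = {1, 2, 4}  B3 = {1, 3, 5}
Tree: B1–B2, B1–B3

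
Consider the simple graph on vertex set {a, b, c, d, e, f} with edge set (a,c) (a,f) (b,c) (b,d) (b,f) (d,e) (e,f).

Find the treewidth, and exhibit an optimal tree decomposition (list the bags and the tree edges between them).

Treewidth 2.
Bags: B1 = {d, e, f}  B2 = {b, d, f}  B3 = {a, b, f}  B4 = {a, b, c}
Tree: B1–B2, B2–B3, B3–B4

Every bag has size at most 3, so the width is 3 − 1 = 2 and tw(G) ≤ 2. The edges e–d–b–f–e form a cycle, so G is not a tree and its treewidth is at least 2. Therefore the treewidth is 2.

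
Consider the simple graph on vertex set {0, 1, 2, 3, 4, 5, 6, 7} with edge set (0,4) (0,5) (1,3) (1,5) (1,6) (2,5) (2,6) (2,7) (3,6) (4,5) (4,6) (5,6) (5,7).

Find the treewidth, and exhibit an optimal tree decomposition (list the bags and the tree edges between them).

The largest bag has 3 vertices, giving width 2; this decomposition certifies tw(G) ≤ 2. On the other hand G contains the 3-clique {1, 3, 6}. A clique must lie in a single bag of any decomposition, so no decomposition can have width below 2. Hence tw(G) = 2 exactly.

Treewidth 2.
Bags: B1 = {4, 5, 6}  B2 = {2, 5, 6}  B3 = {1, 5, 6}  B4 = {1, 3, 6}  B5 = {2, 5, 7}  B6 = {0, 4, 5}
Tree: B1–B2, B1–B3, B3–B4, B2–B5, B1–B6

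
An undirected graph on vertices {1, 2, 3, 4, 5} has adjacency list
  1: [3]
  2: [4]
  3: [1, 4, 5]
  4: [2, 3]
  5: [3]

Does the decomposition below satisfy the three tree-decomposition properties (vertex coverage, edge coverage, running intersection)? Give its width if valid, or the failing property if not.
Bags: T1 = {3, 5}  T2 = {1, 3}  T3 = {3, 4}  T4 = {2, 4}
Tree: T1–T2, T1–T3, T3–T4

Every vertex of G appears in some bag (union = {1, 2, 3, 4, 5}); every edge is covered by a bag; and for each vertex v the set of bags containing v is connected in the bag tree. The decomposition is therefore valid. The largest bag has 2 vertices, so the width is 1.

Yes; width 1.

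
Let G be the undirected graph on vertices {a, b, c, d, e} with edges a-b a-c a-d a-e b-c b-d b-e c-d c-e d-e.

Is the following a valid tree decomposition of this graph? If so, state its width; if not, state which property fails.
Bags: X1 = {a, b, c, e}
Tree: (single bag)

A tree decomposition must satisfy three properties: every vertex lies in some bag; for every edge, both endpoints lie together in some bag; and for every vertex, the bags containing it form a connected subtree. Here vertex d appears in no bag, so the decomposition is invalid.

No — vertex d appears in no bag.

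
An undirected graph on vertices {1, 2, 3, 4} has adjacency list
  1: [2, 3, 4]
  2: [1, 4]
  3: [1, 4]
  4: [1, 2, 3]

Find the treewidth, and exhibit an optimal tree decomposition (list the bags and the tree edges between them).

Every bag has size at most 3, so the width is 3 − 1 = 2 and tw(G) ≤ 2. For the lower bound, the 3 vertices {1, 2, 4} are pairwise adjacent, and any tree decomposition puts a clique entirely inside one bag — forcing width ≥ 2. Hence tw(G) = 2 exactly.

Treewidth 2.
One such decomposition:
Bags: B1 = {1, 2, 4}  B2 = {1, 3, 4}
Tree: B1–B2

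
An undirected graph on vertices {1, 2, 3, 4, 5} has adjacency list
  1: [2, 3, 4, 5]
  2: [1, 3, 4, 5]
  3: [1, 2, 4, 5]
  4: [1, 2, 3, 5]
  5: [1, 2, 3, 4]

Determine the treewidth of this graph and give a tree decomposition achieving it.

Treewidth 4.
Bags: B1 = {1, 2, 3, 4, 5}
Tree: (single bag)

With just one bag of size 5, the width is 5 − 1 = 4, so tw(G) ≤ 4. Conversely, {1, 2, 3, 4, 5} is a clique of size 5, and the vertices of any clique must share a bag in every tree decomposition; so some bag has ≥ 5 vertices and tw(G) ≥ 4. Therefore the treewidth is 4.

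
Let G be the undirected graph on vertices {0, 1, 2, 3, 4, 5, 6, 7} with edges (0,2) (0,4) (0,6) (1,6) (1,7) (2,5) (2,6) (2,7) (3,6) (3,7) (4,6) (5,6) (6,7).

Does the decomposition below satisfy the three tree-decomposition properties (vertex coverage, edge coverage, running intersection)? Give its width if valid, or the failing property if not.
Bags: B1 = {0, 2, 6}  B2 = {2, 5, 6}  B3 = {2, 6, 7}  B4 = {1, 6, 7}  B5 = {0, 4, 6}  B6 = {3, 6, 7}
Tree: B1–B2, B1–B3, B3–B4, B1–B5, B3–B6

Vertex coverage: the bags together contain {0, 1, 2, 3, 4, 5, 6, 7}, the full vertex set. Edge coverage: each edge of G has both endpoints in at least one bag. Running intersection: for every vertex, the bags containing it form a connected subtree. All three properties hold, so this is a valid tree decomposition of width max|bag| − 1 = 2, and hence tw(G) ≤ 2.

Yes; width 2.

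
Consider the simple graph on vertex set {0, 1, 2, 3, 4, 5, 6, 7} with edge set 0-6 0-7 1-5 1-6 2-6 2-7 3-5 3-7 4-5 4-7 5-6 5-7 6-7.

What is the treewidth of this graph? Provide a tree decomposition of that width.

Every bag has size at most 3, so the width is 3 − 1 = 2 and tw(G) ≤ 2. Conversely, {1, 5, 6} is a clique of size 3, and the vertices of any clique must share a bag in every tree decomposition; so some bag has ≥ 3 vertices and tw(G) ≥ 2. Therefore the treewidth is 2.

Treewidth 2.
Bags: B1 = {5, 6, 7}  B2 = {1, 5, 6}  B3 = {4, 5, 7}  B4 = {2, 6, 7}  B5 = {3, 5, 7}  B6 = {0, 6, 7}
Tree: B1–B2, B1–B3, B1–B4, B1–B5, B4–B6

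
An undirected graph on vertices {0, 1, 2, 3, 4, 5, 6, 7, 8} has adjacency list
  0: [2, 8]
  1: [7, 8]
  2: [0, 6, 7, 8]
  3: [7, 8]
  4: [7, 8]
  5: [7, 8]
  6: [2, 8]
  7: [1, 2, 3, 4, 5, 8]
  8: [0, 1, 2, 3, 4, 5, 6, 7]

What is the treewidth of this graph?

2

A width-2 tree decomposition is:
Bags: B1 = {2, 7, 8}  B2 = {5, 7, 8}  B3 = {2, 6, 8}  B4 = {1, 7, 8}  B5 = {0, 2, 8}  B6 = {4, 7, 8}  B7 = {3, 7, 8}
Tree: B1–B2, B1–B3, B1–B4, B1–B5, B2–B6, B6–B7
Each bag holds 3 vertices, so the decomposition has width 2, which upper-bounds the treewidth. For the lower bound, the 3 vertices {0, 2, 8} are pairwise adjacent, and any tree decomposition puts a clique entirely inside one bag — forcing width ≥ 2. Combining the bounds, tw(G) = 2.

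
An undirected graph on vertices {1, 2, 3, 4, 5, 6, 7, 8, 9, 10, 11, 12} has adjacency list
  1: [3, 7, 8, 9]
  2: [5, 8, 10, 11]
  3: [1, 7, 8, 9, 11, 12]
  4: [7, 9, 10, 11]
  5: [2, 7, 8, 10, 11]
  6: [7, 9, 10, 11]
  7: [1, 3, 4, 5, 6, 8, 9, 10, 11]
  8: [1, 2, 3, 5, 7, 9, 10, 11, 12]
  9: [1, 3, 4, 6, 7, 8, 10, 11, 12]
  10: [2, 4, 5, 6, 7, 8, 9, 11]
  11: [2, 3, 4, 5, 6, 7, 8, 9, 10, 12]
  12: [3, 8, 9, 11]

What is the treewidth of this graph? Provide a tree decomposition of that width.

Every bag has size at most 5, so the width is 5 − 1 = 4 and tw(G) ≤ 4. Conversely, {1, 3, 7, 8, 9} is a clique of size 5, and the vertices of any clique must share a bag in every tree decomposition; so some bag has ≥ 5 vertices and tw(G) ≥ 4. Combining the bounds, tw(G) = 4.

Treewidth 4.
One such decomposition:
Bags: B1 = {7, 8, 9, 10, 11}  B2 = {3, 7, 8, 9, 11}  B3 = {4, 7, 9, 10, 11}  B4 = {5, 7, 8, 10, 11}  B5 = {1, 3, 7, 8, 9}  B6 = {2, 5, 8, 10, 11}  B7 = {6, 7, 9, 10, 11}  B8 = {3, 8, 9, 11, 12}
Tree: B1–B2, B1–B3, B1–B4, B2–B5, B4–B6, B1–B7, B2–B8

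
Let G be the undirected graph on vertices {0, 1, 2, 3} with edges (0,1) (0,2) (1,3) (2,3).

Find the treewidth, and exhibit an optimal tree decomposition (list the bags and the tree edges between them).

Each bag holds 3 vertices, so the decomposition has width 2, which upper-bounds the treewidth. The edges 0–1–3–2–0 form a cycle, so G is not a tree and its treewidth is at least 2. Combining the bounds, tw(G) = 2.

Treewidth 2.
Bags: B1 = {0, 1, 3}  B2 = {0, 2, 3}
Tree: B1–B2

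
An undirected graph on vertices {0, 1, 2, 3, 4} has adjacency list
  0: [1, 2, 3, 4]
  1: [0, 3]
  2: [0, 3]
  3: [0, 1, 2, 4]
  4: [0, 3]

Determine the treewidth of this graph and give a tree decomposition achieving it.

Treewidth 2.
One such decomposition:
Bags: B1 = {0, 1, 3}  B2 = {0, 3, 4}  B3 = {0, 2, 3}
Tree: B1–B2, B1–B3

Every bag has size at most 3, so the width is 3 − 1 = 2 and tw(G) ≤ 2. On the other hand G contains the 3-clique {0, 1, 3}. A clique must lie in a single bag of any decomposition, so no decomposition can have width below 2. Combining the bounds, tw(G) = 2.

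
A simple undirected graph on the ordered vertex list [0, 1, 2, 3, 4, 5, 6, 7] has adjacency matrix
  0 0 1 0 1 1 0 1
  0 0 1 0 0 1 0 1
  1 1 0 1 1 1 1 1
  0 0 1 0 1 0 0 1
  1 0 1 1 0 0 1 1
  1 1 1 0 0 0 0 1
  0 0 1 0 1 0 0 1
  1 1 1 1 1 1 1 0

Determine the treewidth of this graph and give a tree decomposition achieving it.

Every bag has size at most 4, so the width is 4 − 1 = 3 and tw(G) ≤ 3. For the lower bound, the 4 vertices {1, 2, 5, 7} are pairwise adjacent, and any tree decomposition puts a clique entirely inside one bag — forcing width ≥ 3. Hence tw(G) = 3 exactly.

Treewidth 3.
One such decomposition:
Bags: B1 = {2, 4, 6, 7}  B2 = {0, 2, 4, 7}  B3 = {0, 2, 5, 7}  B4 = {2, 3, 4, 7}  B5 = {1, 2, 5, 7}
Tree: B1–B2, B2–B3, B2–B4, B3–B5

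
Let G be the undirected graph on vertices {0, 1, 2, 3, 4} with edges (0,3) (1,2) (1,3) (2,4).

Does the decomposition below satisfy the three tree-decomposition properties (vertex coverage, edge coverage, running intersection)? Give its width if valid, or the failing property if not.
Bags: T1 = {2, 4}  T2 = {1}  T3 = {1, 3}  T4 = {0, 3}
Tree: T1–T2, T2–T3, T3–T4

A tree decomposition must satisfy three properties: every vertex lies in some bag; for every edge, both endpoints lie together in some bag; and for every vertex, the bags containing it form a connected subtree. Here edge (2,1) lies in no bag, so the decomposition is invalid.

No — edge (2,1) lies in no bag.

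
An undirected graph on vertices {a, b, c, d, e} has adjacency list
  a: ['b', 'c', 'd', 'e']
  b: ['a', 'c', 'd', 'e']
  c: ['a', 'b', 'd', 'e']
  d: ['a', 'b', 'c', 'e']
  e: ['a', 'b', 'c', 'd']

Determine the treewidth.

4

A width-4 tree decomposition is:
Bags: B1 = {a, b, c, d, e}
Tree: (single bag)
A single bag containing all 5 vertices is trivially a valid decomposition of width 4. On the other hand G contains the 5-clique {a, b, c, d, e}. A clique must lie in a single bag of any decomposition, so no decomposition can have width below 4. Combining the bounds, tw(G) = 4.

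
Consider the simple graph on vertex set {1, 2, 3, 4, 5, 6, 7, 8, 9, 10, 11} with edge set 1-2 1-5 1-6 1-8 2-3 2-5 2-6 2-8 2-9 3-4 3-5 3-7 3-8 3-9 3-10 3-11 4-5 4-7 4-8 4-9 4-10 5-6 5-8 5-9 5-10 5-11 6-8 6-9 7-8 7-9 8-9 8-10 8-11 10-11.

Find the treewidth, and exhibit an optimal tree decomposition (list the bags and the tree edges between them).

Treewidth 4.
Bags: B1 = {2, 5, 6, 8, 9}  B2 = {2, 3, 5, 8, 9}  B3 = {1, 2, 5, 6, 8}  B4 = {3, 4, 5, 8, 9}  B5 = {3, 4, 5, 8, 10}  B6 = {3, 4, 7, 8, 9}  B7 = {3, 5, 8, 10, 11}
Tree: B1–B2, B1–B3, B2–B4, B4–B5, B4–B6, B5–B7

Each bag holds 5 vertices, so the decomposition has width 4, which upper-bounds the treewidth. On the other hand G contains the 5-clique {1, 2, 5, 6, 8}. A clique must lie in a single bag of any decomposition, so no decomposition can have width below 4. Therefore the treewidth is 4.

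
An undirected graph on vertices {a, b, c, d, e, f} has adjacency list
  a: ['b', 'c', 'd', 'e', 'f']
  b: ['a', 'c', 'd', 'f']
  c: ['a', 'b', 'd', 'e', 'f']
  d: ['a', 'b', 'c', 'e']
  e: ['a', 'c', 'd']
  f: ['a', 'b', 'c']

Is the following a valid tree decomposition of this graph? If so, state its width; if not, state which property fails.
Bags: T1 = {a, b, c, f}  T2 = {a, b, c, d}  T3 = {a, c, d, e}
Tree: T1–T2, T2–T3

Vertex coverage: the bags together contain {a, b, c, d, e, f}, the full vertex set. Edge coverage: each edge of G has both endpoints in at least one bag. Running intersection: for every vertex, the bags containing it form a connected subtree. All three properties hold, so this is a valid tree decomposition of width max|bag| − 1 = 3, and hence tw(G) ≤ 3.

Yes; width 3.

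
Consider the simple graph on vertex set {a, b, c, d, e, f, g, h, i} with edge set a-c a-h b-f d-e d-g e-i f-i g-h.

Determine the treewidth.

1

A width-1 tree decomposition is:
Bags: B1 = {a, c}  B2 = {a, h}  B3 = {g, h}  B4 = {d, g}  B5 = {d, e}  B6 = {e, i}  B7 = {f, i}  B8 = {b, f}
Tree: B1–B2, B2–B3, B3–B4, B4–B5, B5–B6, B6–B7, B7–B8
Every bag has size at most 2, so the width is 2 − 1 = 1 and tw(G) ≤ 1. G has an edge, so its treewidth is at least 1. Combining the bounds, tw(G) = 1.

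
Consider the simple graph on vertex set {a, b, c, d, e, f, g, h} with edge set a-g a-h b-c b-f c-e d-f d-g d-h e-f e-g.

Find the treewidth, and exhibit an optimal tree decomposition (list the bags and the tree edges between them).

The largest bag has 3 vertices, giving width 2; this decomposition certifies tw(G) ≤ 2. For the lower bound, G contains the cycle h–a–g–d–h, so G is not a forest; only forests have treewidth ≤ 1, hence tw(G) ≥ 2. Therefore the treewidth is 2.

Treewidth 2.
Bags: B1 = {a, d, h}  B2 = {a, d, g}  B3 = {d, f, g}  B4 = {e, f, g}  B5 = {b, e, f}  B6 = {b, c, e}
Tree: B1–B2, B2–B3, B3–B4, B4–B5, B5–B6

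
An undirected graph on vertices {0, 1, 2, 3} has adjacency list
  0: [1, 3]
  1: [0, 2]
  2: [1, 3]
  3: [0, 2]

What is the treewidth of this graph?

2

A width-2 tree decomposition is:
Bags: B1 = {0, 2, 3}  B2 = {0, 1, 2}
Tree: B1–B2
Each bag holds 3 vertices, so the decomposition has width 2, which upper-bounds the treewidth. For the lower bound, G contains the cycle 2–3–0–1–2, so G is not a forest; only forests have treewidth ≤ 1, hence tw(G) ≥ 2. Hence tw(G) = 2 exactly.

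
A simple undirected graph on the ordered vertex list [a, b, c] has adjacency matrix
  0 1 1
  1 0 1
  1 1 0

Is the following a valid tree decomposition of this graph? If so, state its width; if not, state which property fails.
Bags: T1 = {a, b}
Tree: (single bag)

A tree decomposition must satisfy three properties: every vertex lies in some bag; for every edge, both endpoints lie together in some bag; and for every vertex, the bags containing it form a connected subtree. Here vertex c appears in no bag, so the decomposition is invalid.

No — vertex c appears in no bag.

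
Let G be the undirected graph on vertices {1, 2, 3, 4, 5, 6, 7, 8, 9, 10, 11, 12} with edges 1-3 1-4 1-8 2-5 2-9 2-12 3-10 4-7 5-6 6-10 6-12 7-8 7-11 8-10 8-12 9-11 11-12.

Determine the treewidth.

3

A width-3 tree decomposition is:
Bags: B1 = {2, 5, 9, 11}  B2 = {2, 5, 11, 12}  B3 = {5, 6, 11, 12}  B4 = {6, 7, 11, 12}  B5 = {6, 7, 8, 12}  B6 = {6, 7, 8, 10}  B7 = {4, 7, 8, 10}  B8 = {1, 4, 8, 10}  B9 = {1, 3, 4, 10}
Tree: B1–B2, B2–B3, B3–B4, B4–B5, B5–B6, B6–B7, B7–B8, B8–B9
The largest bag has 4 vertices, giving width 3; this decomposition certifies tw(G) ≤ 3. For the lower bound: the 4 vertex sets {2,5,9}, {11}, {12}, {6,7,8,10} are disjoint, each induces a connected subgraph, and every pair is joined by at least one edge of G. Contracting each set to a single vertex therefore yields K_{4} as a minor, and since treewidth is minor-monotone, tw(G) ≥ tw(K_{4}) = 3. The upper and lower bounds meet at 3, so that is the treewidth.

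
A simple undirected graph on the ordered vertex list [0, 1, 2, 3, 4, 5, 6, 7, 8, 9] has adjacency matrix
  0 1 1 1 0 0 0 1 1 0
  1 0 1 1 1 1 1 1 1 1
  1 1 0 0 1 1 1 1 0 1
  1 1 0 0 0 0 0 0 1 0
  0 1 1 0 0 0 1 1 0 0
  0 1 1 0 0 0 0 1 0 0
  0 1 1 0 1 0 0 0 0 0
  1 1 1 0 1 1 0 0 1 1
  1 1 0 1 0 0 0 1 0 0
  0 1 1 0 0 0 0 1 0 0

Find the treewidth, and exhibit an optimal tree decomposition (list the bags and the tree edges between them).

Every bag has size at most 4, so the width is 4 − 1 = 3 and tw(G) ≤ 3. Conversely, {0, 1, 3, 8} is a clique of size 4, and the vertices of any clique must share a bag in every tree decomposition; so some bag has ≥ 4 vertices and tw(G) ≥ 3. The upper and lower bounds meet at 3, so that is the treewidth.

Treewidth 3.
One such decomposition:
Bags: B1 = {0, 1, 2, 7}  B2 = {1, 2, 5, 7}  B3 = {0, 1, 7, 8}  B4 = {1, 2, 4, 7}  B5 = {1, 2, 4, 6}  B6 = {1, 2, 7, 9}  B7 = {0, 1, 3, 8}
Tree: B1–B2, B1–B3, B2–B4, B4–B5, B2–B6, B3–B7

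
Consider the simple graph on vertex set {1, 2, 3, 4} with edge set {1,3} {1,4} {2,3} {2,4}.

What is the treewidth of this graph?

2

A width-2 tree decomposition is:
Bags: B1 = {1, 2, 3}  B2 = {1, 2, 4}
Tree: B1–B2
Each bag holds 3 vertices, so the decomposition has width 2, which upper-bounds the treewidth. The edges 2–3–1–4–2 form a cycle, so G is not a tree and its treewidth is at least 2. Therefore the treewidth is 2.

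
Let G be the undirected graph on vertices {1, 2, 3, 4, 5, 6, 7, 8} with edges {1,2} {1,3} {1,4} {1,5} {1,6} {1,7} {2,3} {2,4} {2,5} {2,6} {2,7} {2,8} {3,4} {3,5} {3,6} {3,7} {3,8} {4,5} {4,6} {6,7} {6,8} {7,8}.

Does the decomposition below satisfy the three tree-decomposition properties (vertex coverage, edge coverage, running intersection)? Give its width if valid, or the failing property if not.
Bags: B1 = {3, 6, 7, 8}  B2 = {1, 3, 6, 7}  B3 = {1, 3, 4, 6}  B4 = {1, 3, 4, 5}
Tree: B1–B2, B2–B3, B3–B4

A tree decomposition must satisfy three properties: every vertex lies in some bag; for every edge, both endpoints lie together in some bag; and for every vertex, the bags containing it form a connected subtree. Here vertex 2 appears in no bag, so the decomposition is invalid.

No — vertex 2 appears in no bag.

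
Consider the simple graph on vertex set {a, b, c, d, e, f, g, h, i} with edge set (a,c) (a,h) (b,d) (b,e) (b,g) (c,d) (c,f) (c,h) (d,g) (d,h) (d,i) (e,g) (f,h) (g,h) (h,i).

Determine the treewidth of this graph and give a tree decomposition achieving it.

Each bag holds 3 vertices, so the decomposition has width 2, which upper-bounds the treewidth. Conversely, {b, e, g} is a clique of size 3, and the vertices of any clique must share a bag in every tree decomposition; so some bag has ≥ 3 vertices and tw(G) ≥ 2. Combining the bounds, tw(G) = 2.

Treewidth 2.
Bags: B1 = {c, d, h}  B2 = {d, g, h}  B3 = {b, d, g}  B4 = {d, h, i}  B5 = {a, c, h}  B6 = {b, e, g}  B7 = {c, f, h}
Tree: B1–B2, B2–B3, B2–B4, B1–B5, B3–B6, B1–B7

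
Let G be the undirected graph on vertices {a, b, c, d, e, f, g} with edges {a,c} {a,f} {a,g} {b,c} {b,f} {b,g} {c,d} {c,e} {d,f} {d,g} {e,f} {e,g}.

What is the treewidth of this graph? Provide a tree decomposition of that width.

Each bag holds 4 vertices, so the decomposition has width 3, which upper-bounds the treewidth. For the lower bound: the 4 vertex sets {b,f}, {c,e}, {g}, {d} are disjoint, each induces a connected subgraph, and every pair is joined by at least one edge of G. Contracting each set to a single vertex therefore yields K_{4} as a minor, and since treewidth is minor-monotone, tw(G) ≥ tw(K_{4}) = 3. Therefore the treewidth is 3.

Treewidth 3.
One such decomposition:
Bags: B1 = {b, c, f, g}  B2 = {c, e, f, g}  B3 = {c, d, f, g}  B4 = {a, c, f, g}
Tree: B1–B2, B2–B3, B3–B4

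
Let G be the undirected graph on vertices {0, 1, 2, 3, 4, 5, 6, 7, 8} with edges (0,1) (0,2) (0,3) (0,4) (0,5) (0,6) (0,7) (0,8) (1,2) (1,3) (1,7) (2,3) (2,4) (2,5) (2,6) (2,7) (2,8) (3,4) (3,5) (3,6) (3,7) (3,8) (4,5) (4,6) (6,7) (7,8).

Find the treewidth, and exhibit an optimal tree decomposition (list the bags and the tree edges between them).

Every bag has size at most 5, so the width is 5 − 1 = 4 and tw(G) ≤ 4. Conversely, {0, 2, 3, 4, 5} is a clique of size 5, and the vertices of any clique must share a bag in every tree decomposition; so some bag has ≥ 5 vertices and tw(G) ≥ 4. Combining the bounds, tw(G) = 4.

Treewidth 4.
Bags: B1 = {0, 1, 2, 3, 7}  B2 = {0, 2, 3, 6, 7}  B3 = {0, 2, 3, 4, 6}  B4 = {0, 2, 3, 7, 8}  B5 = {0, 2, 3, 4, 5}
Tree: B1–B2, B2–B3, B2–B4, B3–B5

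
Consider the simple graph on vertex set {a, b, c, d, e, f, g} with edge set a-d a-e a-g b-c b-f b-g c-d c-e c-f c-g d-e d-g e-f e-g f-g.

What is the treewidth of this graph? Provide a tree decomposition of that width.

Treewidth 3.
One optimal decomposition is:
Bags: B1 = {a, d, e, g}  B2 = {c, d, e, g}  B3 = {c, e, f, g}  B4 = {b, c, f, g}
Tree: B1–B2, B2–B3, B3–B4

The largest bag has 4 vertices, giving width 3; this decomposition certifies tw(G) ≤ 3. For the lower bound, the 4 vertices {c, d, e, g} are pairwise adjacent, and any tree decomposition puts a clique entirely inside one bag — forcing width ≥ 3. Therefore the treewidth is 3.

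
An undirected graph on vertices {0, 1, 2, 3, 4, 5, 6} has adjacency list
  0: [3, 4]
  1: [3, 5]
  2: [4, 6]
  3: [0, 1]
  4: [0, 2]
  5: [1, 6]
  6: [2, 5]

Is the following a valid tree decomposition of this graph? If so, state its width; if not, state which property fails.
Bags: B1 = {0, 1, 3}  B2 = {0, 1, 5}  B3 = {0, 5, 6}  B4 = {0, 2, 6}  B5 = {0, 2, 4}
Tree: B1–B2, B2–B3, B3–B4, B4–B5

Yes; width 2.

Checking the three conditions: (i) the bags cover all of {0, 1, 2, 3, 4, 5, 6}; (ii) for each edge, some bag contains both endpoints; (iii) the bags containing any fixed vertex form a subtree. All hold, so the decomposition is valid with width 3 − 1 = 2.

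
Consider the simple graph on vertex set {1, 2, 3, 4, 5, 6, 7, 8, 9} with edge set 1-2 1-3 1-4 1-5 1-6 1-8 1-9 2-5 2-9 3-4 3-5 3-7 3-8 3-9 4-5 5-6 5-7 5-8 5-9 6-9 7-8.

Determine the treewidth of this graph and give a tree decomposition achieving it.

Treewidth 3.
One such decomposition:
Bags: B1 = {1, 3, 5, 8}  B2 = {3, 5, 7, 8}  B3 = {1, 3, 5, 9}  B4 = {1, 3, 4, 5}  B5 = {1, 5, 6, 9}  B6 = {1, 2, 5, 9}
Tree: B1–B2, B1–B3, B1–B4, B3–B5, B3–B6

The largest bag has 4 vertices, giving width 3; this decomposition certifies tw(G) ≤ 3. On the other hand G contains the 4-clique {1, 2, 5, 9}. A clique must lie in a single bag of any decomposition, so no decomposition can have width below 3. The upper and lower bounds meet at 3, so that is the treewidth.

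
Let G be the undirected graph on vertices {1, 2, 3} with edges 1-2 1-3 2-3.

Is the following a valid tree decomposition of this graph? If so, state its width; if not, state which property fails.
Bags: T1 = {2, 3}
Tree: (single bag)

A tree decomposition must satisfy three properties: every vertex lies in some bag; for every edge, both endpoints lie together in some bag; and for every vertex, the bags containing it form a connected subtree. Here vertex 1 appears in no bag, so the decomposition is invalid.

No — vertex 1 appears in no bag.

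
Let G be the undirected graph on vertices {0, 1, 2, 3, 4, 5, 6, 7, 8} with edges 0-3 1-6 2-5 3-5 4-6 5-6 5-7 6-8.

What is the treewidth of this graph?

A width-1 tree decomposition is:
Bags: B1 = {4, 6}  B2 = {5, 6}  B3 = {1, 6}  B4 = {5, 7}  B5 = {3, 5}  B6 = {6, 8}  B7 = {0, 3}  B8 = {2, 5}
Tree: B1–B2, B1–B3, B2–B4, B2–B5, B3–B6, B5–B7, B2–B8
Each bag holds 2 vertices, so the decomposition has width 1, which upper-bounds the treewidth. Since G has at least one edge (e.g. 4–6), it is not an edgeless graph, so tw(G) ≥ 1. The upper and lower bounds meet at 1, so that is the treewidth.

1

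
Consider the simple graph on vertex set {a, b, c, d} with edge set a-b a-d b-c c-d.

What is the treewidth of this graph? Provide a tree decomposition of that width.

Every bag has size at most 3, so the width is 3 − 1 = 2 and tw(G) ≤ 2. For the lower bound, G contains the cycle a–d–c–b–a, so G is not a forest; only forests have treewidth ≤ 1, hence tw(G) ≥ 2. Combining the bounds, tw(G) = 2.

Treewidth 2.
Bags: B1 = {a, c, d}  B2 = {a, b, c}
Tree: B1–B2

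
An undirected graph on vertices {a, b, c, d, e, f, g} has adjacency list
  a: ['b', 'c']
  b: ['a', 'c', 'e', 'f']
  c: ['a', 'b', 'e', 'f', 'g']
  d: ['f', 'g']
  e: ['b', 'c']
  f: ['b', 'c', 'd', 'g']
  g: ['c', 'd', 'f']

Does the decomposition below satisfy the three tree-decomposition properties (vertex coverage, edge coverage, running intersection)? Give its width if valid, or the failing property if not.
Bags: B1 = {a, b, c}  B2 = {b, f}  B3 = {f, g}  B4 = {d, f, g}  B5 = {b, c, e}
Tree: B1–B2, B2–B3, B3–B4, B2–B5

No — edge (c,f) lies in no bag.

A tree decomposition must satisfy three properties: every vertex lies in some bag; for every edge, both endpoints lie together in some bag; and for every vertex, the bags containing it form a connected subtree. Here edge (c,f) lies in no bag, so the decomposition is invalid.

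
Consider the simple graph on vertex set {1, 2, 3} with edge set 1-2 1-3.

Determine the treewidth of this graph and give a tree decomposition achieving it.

Each bag holds 2 vertices, so the decomposition has width 1, which upper-bounds the treewidth. G has an edge, so its treewidth is at least 1. Combining the bounds, tw(G) = 1.

Treewidth 1.
Bags: B1 = {1, 2}  B2 = {1, 3}
Tree: B1–B2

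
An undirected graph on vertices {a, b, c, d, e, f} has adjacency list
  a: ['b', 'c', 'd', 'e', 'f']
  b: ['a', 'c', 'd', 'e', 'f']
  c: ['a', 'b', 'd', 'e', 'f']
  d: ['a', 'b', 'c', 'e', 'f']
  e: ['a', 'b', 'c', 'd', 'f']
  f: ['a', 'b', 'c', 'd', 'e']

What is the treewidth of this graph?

A width-5 tree decomposition is:
Bags: B1 = {a, b, c, d, e, f}
Tree: (single bag)
A single bag containing all 6 vertices is trivially a valid decomposition of width 5. For the lower bound, the 6 vertices {a, b, c, d, e, f} are pairwise adjacent, and any tree decomposition puts a clique entirely inside one bag — forcing width ≥ 5. Hence tw(G) = 5 exactly.

5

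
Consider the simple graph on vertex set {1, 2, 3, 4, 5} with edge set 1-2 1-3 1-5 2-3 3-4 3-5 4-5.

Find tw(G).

2

A width-2 tree decomposition is:
Bags: B1 = {1, 3, 5}  B2 = {1, 2, 3}  B3 = {3, 4, 5}
Tree: B1–B2, B1–B3
Every bag has size at most 3, so the width is 3 − 1 = 2 and tw(G) ≤ 2. Conversely, {1, 2, 3} is a clique of size 3, and the vertices of any clique must share a bag in every tree decomposition; so some bag has ≥ 3 vertices and tw(G) ≥ 2. Combining the bounds, tw(G) = 2.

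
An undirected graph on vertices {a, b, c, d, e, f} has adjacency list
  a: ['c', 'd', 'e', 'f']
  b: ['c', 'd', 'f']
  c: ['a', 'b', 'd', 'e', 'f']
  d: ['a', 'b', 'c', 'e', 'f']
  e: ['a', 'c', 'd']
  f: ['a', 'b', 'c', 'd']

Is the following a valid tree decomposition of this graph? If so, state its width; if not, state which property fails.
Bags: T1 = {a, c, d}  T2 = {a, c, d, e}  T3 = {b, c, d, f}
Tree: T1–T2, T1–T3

A tree decomposition must satisfy three properties: every vertex lies in some bag; for every edge, both endpoints lie together in some bag; and for every vertex, the bags containing it form a connected subtree. Here edge (f,a) lies in no bag, so the decomposition is invalid.

No — edge (f,a) lies in no bag.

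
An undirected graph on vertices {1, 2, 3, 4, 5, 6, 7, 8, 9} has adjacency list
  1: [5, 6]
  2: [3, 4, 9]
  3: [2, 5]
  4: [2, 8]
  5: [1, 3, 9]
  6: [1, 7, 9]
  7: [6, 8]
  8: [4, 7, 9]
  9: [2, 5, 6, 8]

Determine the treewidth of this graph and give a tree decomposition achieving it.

Each bag holds 4 vertices, so the decomposition has width 3, which upper-bounds the treewidth. For the lower bound: the 4 vertex sets {1,6,7}, {8}, {9}, {2,3,4,5} are disjoint, each induces a connected subgraph, and every pair is joined by at least one edge of G. Contracting each set to a single vertex therefore yields K_{4} as a minor, and since treewidth is minor-monotone, tw(G) ≥ tw(K_{4}) = 3. Hence tw(G) = 3 exactly.

Treewidth 3.
One such decomposition:
Bags: B1 = {1, 6, 7, 8}  B2 = {1, 6, 8, 9}  B3 = {1, 5, 8, 9}  B4 = {4, 5, 8, 9}  B5 = {2, 4, 5, 9}  B6 = {2, 3, 4, 5}
Tree: B1–B2, B2–B3, B3–B4, B4–B5, B5–B6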